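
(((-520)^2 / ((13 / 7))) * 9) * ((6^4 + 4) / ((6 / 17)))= 4826640000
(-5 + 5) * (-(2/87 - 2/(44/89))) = 0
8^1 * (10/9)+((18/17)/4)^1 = 2801/306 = 9.15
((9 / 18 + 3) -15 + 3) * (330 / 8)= -2805 / 8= -350.62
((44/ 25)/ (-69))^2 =1936/ 2975625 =0.00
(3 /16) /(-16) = -3 /256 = -0.01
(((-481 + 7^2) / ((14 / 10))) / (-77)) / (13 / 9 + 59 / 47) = 456840 / 307769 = 1.48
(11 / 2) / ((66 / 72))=6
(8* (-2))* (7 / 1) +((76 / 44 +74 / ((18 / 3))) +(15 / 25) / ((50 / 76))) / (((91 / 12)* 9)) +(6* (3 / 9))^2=-121374452 / 1126125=-107.78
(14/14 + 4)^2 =25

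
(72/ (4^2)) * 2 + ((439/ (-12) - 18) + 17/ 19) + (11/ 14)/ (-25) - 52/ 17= -32408393/ 678300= -47.78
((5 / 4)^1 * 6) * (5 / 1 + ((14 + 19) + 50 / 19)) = 5790 / 19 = 304.74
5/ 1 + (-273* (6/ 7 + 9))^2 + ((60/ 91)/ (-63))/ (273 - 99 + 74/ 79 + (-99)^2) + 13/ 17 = 185403584417545115/ 25602972213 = 7241486.76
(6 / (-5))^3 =-216 / 125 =-1.73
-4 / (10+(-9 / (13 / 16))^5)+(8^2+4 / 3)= 6067540054570 / 92870476941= 65.33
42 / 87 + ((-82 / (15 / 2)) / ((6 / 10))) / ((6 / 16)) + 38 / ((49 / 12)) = -1488782 / 38367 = -38.80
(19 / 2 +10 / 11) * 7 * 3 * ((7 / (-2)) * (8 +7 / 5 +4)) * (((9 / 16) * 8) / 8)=-20298789 / 3520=-5766.70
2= 2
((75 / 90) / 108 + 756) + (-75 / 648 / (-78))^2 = 214596649489 / 283855104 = 756.01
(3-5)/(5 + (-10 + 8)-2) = -2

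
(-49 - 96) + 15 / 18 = -865 / 6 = -144.17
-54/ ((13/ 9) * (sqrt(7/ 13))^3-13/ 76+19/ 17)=-89848555992/ 1002445085+5678836128 * sqrt(91)/ 1002445085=-35.59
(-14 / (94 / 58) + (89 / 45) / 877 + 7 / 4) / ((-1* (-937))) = -51090443 / 6951996540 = -0.01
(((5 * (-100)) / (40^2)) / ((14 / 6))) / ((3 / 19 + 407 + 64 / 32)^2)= -5415 / 6768728512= -0.00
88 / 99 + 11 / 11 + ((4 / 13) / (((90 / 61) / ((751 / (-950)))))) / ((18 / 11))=8943829 / 5001750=1.79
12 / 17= 0.71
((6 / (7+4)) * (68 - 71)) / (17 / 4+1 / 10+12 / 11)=-40 / 133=-0.30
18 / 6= 3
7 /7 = 1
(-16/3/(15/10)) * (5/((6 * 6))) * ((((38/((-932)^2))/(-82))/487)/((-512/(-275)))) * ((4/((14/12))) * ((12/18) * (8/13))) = 26125/63920631686184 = 0.00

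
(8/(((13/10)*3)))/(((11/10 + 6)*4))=200/2769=0.07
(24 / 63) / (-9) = -8 / 189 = -0.04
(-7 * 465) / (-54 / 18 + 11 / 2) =-1302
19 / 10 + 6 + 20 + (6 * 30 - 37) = 1709 / 10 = 170.90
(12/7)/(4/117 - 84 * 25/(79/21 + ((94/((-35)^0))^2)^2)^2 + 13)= 150969271453529126364/1147861091713946458639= 0.13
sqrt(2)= 1.41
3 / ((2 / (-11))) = -33 / 2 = -16.50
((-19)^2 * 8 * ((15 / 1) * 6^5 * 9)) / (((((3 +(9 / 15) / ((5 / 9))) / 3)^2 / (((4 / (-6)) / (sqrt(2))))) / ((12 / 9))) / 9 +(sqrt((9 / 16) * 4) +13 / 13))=1095204110400000 * sqrt(2) / 9598583 +11842605000000000 / 9598583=1395149420.13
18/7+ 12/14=24/7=3.43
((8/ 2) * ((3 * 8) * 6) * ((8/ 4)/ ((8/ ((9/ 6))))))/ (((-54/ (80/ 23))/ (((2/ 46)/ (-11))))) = 320/ 5819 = 0.05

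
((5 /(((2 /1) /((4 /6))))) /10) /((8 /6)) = 1 /8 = 0.12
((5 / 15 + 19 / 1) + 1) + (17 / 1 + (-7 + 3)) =100 / 3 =33.33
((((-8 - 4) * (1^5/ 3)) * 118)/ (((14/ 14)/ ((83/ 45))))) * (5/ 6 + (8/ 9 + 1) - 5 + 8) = -2017564/ 405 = -4981.64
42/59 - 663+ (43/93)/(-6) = -21806387/32922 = -662.37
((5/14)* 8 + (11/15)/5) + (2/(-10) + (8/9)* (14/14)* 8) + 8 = 28216/1575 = 17.91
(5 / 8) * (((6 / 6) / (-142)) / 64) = -5 / 72704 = -0.00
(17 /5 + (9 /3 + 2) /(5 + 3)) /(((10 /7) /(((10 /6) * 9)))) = 3381 /80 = 42.26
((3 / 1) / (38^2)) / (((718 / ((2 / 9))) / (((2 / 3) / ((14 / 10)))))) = 5 / 16329474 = 0.00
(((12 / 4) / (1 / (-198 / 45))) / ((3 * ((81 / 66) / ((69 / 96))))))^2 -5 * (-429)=2509673089 / 1166400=2151.64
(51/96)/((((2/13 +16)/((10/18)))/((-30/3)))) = -1105/6048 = -0.18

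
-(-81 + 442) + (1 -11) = -371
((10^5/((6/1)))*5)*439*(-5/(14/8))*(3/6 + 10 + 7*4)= -12072500000/3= -4024166666.67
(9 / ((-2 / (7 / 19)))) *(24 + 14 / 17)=-13293 / 323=-41.15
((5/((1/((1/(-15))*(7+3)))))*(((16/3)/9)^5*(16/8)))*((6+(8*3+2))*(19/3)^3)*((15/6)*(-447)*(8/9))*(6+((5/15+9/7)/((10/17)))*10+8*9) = 30396719108508876800/73222472421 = 415128281.02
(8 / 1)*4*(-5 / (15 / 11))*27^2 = -85536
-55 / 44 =-5 / 4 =-1.25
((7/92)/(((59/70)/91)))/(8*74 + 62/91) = 0.01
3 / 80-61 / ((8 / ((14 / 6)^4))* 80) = -144517 / 51840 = -2.79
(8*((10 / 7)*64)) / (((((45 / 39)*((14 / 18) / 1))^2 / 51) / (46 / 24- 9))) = -112529664 / 343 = -328074.82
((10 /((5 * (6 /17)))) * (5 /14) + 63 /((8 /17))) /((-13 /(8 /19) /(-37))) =844747 /5187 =162.86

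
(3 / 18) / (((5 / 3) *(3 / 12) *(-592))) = -1 / 1480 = -0.00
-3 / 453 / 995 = -1 / 150245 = -0.00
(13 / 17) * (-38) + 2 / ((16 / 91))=-2405 / 136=-17.68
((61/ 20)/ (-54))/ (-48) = 0.00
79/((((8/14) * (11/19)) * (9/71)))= 745997/396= 1883.83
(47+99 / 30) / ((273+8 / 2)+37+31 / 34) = 8551 / 53535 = 0.16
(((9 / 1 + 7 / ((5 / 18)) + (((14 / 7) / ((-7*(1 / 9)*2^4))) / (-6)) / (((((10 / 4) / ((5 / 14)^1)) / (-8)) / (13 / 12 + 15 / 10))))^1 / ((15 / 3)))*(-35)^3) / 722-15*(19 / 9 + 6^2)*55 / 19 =-35696885 / 17328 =-2060.07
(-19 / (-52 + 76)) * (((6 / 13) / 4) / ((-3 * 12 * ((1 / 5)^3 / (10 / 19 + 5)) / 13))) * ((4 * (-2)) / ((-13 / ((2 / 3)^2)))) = 4375 / 702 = 6.23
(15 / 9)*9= 15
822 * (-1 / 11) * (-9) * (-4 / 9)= -3288 / 11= -298.91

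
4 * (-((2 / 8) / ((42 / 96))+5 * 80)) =-11216 / 7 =-1602.29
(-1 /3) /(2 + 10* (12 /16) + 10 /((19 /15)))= -38 /1983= -0.02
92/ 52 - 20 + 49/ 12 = -2207/ 156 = -14.15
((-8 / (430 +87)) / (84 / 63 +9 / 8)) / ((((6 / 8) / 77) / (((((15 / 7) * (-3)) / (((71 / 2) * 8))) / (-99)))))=-320 / 2165713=-0.00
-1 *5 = -5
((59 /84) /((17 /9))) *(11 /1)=1947 /476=4.09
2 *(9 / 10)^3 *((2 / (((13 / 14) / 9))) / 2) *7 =321489 / 3250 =98.92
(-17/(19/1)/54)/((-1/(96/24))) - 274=-140528/513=-273.93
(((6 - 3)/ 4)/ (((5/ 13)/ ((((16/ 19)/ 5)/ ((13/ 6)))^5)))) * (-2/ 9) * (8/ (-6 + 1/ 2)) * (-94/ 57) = -681289187328/ 230944554369546875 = -0.00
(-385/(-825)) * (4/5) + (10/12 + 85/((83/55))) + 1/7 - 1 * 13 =3893411/87150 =44.67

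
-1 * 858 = -858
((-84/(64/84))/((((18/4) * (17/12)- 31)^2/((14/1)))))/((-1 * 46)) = 49392/892607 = 0.06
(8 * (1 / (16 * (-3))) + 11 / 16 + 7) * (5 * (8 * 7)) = 12635 / 6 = 2105.83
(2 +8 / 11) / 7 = 30 / 77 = 0.39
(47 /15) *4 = 188 /15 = 12.53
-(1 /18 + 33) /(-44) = 595 /792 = 0.75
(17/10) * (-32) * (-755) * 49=2012528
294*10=2940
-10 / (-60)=1 / 6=0.17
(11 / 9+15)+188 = 1838 / 9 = 204.22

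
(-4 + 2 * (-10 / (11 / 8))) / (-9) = 68 / 33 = 2.06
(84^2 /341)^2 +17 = 51763913 /116281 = 445.16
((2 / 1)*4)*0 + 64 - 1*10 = 54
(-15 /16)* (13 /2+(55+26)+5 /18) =-1975 /24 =-82.29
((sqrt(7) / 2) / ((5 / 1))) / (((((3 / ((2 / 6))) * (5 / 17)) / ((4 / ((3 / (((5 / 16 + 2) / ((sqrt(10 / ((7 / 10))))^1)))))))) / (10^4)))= 22015 / 27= 815.37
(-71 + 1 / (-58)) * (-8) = 16476 / 29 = 568.14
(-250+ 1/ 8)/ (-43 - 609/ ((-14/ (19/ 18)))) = -85.67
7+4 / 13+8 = 199 / 13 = 15.31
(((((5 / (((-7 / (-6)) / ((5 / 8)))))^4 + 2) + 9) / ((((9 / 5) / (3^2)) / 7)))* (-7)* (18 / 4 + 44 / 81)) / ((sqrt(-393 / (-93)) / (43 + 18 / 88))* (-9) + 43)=-755680975981084575505 / 420892149799263744 - 3280340364861835* sqrt(4061) / 11691448605535104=-1813.31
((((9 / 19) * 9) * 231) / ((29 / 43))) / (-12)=-268191 / 2204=-121.68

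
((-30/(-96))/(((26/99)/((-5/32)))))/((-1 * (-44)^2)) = 225/2342912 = 0.00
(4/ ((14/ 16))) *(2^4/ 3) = 512/ 21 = 24.38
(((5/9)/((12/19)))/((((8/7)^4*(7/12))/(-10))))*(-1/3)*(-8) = -162925/6912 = -23.57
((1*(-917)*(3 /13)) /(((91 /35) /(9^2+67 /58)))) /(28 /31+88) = -2031819825 /27014312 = -75.21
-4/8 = -1/2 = -0.50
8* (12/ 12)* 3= 24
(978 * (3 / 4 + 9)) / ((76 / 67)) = 1277757 / 152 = 8406.30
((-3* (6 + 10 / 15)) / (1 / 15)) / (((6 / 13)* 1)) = -650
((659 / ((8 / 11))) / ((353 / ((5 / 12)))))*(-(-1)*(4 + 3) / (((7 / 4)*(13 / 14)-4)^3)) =-4059440 / 7263681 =-0.56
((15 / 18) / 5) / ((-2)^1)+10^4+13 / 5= 600151 / 60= 10002.52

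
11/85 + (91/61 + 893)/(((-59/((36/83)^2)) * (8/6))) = -4235349059/2107448435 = -2.01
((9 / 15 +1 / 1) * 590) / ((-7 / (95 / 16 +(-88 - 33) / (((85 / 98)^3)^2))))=99070537076731411 / 2640046609375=37526.06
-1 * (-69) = 69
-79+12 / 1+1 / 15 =-66.93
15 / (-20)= -0.75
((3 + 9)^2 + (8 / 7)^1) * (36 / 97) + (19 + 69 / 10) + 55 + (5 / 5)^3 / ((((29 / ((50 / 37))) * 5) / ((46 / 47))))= 46151069001 / 342426490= 134.78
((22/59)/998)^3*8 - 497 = -497.00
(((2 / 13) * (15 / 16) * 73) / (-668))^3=-0.00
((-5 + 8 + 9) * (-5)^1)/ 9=-20/ 3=-6.67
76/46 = 38/23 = 1.65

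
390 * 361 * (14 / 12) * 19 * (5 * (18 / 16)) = 140438025 / 8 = 17554753.12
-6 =-6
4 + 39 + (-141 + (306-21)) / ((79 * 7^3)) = 1165315 / 27097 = 43.01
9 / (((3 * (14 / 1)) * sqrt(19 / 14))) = 3 * sqrt(266) / 266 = 0.18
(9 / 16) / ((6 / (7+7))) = 21 / 16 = 1.31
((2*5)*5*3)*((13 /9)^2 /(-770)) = -845 /2079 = -0.41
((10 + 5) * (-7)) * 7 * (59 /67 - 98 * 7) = 33738705 /67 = 503562.76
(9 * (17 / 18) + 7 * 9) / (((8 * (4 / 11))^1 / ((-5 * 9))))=-70785 / 64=-1106.02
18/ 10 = 9/ 5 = 1.80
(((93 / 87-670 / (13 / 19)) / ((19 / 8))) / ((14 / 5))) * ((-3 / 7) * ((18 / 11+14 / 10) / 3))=35190908 / 551551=63.80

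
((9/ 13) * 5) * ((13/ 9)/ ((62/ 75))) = 375/ 62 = 6.05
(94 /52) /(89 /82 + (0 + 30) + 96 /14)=13489 /283127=0.05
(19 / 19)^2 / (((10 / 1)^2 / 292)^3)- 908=-13798483 / 15625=-883.10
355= 355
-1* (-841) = 841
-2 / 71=-0.03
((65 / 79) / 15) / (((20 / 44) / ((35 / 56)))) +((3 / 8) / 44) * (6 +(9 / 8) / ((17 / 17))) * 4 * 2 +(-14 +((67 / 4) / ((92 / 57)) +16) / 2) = -239771 / 959376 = -0.25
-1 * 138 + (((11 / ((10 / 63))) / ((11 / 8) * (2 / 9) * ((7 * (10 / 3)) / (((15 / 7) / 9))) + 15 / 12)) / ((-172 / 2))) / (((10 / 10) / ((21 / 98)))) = -66641493 / 482890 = -138.01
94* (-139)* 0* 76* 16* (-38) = 0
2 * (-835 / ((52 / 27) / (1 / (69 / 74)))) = -278055 / 299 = -929.95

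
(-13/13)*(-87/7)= 12.43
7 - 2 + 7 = 12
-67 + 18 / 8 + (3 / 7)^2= -12655 / 196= -64.57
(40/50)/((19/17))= 0.72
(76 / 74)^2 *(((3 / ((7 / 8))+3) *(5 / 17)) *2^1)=649800 / 162911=3.99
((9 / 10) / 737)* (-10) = -9 / 737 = -0.01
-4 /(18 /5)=-10 /9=-1.11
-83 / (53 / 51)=-4233 / 53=-79.87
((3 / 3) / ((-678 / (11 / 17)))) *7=-77 / 11526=-0.01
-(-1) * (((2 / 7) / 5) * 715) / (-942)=-143 / 3297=-0.04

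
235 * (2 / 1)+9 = 479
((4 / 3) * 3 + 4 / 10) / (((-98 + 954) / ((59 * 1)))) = 649 / 2140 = 0.30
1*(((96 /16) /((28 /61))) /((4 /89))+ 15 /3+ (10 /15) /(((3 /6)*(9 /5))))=448429 /1512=296.58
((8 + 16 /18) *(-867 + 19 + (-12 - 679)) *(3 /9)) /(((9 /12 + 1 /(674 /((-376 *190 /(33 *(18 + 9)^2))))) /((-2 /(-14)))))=-873.70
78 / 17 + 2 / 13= 1048 / 221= 4.74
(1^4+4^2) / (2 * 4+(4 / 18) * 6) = 51 / 28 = 1.82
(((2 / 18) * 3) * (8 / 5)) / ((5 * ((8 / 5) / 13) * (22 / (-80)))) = -104 / 33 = -3.15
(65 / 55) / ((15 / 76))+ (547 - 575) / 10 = 3.19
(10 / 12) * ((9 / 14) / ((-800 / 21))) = -9 / 640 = -0.01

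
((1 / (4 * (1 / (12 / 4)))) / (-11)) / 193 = -3 / 8492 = -0.00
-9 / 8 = -1.12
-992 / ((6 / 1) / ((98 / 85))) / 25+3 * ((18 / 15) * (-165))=-3835358 / 6375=-601.62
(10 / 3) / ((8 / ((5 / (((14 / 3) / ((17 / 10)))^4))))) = 2255067 / 61465600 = 0.04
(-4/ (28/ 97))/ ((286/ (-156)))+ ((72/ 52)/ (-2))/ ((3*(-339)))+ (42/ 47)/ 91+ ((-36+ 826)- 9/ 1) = 4192277742/ 5316311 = 788.57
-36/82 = -18/41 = -0.44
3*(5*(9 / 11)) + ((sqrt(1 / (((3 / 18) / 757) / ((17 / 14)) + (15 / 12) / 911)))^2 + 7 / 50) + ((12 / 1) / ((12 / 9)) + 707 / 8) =362289944019 / 480794600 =753.52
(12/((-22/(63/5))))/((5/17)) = -6426/275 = -23.37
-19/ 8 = -2.38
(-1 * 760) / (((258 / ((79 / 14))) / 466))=-6994660 / 903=-7746.02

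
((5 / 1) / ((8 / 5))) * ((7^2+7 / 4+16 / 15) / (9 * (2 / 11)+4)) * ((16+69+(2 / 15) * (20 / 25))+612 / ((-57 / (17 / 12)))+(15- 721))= -1937475947 / 106020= -18274.63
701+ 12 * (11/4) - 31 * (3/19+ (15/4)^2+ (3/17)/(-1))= 1543363/5168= 298.64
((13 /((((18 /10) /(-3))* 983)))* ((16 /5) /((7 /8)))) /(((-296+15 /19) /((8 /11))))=252928 /1273652457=0.00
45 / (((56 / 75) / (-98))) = -23625 / 4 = -5906.25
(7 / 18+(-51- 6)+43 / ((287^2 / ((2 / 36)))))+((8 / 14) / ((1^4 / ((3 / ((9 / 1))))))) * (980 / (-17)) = -851818648 / 12602457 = -67.59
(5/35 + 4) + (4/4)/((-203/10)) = 4.09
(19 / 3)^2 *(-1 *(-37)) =13357 / 9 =1484.11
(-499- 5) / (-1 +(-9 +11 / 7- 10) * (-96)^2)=3528 / 1124359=0.00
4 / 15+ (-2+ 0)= -26 / 15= -1.73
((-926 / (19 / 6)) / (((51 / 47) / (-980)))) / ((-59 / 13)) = -1108940560 / 19057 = -58190.72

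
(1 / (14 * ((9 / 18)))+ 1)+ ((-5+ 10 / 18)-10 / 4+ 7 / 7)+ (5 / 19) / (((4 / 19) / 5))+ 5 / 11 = 5275 / 2772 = 1.90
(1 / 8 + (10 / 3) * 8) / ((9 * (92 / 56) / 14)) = 31507 / 1242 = 25.37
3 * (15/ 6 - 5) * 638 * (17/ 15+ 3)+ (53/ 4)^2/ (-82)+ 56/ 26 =-337333349/ 17056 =-19777.99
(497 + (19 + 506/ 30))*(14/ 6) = 55951/ 45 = 1243.36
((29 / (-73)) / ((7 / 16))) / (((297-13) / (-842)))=97672 / 36281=2.69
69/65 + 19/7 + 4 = 3538/455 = 7.78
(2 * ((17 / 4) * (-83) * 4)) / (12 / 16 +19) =-11288 / 79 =-142.89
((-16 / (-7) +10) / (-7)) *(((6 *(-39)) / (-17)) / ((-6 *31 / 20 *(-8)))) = -8385 / 25823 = -0.32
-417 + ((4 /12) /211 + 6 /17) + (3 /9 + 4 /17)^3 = -11656494643 /27989361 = -416.46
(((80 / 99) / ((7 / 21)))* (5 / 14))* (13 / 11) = 2600 / 2541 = 1.02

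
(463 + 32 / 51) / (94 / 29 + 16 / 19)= 2605679 / 22950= 113.54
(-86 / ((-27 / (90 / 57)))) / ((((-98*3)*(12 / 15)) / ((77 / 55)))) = -215 / 7182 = -0.03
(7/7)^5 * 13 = 13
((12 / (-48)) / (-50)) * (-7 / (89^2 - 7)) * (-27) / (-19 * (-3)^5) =7 / 270658800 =0.00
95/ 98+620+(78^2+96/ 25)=16436583/ 2450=6708.81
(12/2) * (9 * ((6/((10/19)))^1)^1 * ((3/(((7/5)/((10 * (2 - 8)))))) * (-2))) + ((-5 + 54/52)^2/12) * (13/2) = 1382958103/8736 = 158305.64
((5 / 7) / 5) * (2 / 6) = 1 / 21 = 0.05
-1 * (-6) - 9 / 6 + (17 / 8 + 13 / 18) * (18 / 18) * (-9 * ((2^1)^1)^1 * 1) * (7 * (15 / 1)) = -21507 / 4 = -5376.75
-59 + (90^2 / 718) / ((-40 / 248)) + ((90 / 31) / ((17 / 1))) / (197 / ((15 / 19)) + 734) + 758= 1755798344211 / 2791164329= 629.06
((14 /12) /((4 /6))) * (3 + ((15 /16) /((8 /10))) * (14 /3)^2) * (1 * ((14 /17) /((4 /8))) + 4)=9583 /34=281.85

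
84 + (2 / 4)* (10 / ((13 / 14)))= 1162 / 13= 89.38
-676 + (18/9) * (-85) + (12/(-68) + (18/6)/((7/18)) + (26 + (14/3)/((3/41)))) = -801841/1071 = -748.68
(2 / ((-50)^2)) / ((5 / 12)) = 6 / 3125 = 0.00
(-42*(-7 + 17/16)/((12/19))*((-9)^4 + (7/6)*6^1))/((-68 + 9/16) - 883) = -41493340/15207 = -2728.57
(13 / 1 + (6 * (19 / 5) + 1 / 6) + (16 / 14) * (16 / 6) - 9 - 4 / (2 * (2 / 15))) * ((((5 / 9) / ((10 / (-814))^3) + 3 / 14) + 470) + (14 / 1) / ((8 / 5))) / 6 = -1980839173979 / 2646000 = -748616.47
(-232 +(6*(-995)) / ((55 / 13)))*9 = -162666 / 11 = -14787.82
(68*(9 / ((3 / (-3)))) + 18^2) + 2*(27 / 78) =-287.31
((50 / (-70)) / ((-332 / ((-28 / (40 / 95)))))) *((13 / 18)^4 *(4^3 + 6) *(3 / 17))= -94965325 / 197494848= -0.48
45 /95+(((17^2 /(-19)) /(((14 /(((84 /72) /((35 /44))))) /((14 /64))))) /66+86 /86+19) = 58949 /2880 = 20.47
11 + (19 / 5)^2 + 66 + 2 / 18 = 20599 / 225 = 91.55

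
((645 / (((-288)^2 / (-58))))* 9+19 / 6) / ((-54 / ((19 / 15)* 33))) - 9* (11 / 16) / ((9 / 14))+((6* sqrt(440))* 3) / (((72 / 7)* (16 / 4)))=-1235047 / 138240+7* sqrt(110) / 8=0.24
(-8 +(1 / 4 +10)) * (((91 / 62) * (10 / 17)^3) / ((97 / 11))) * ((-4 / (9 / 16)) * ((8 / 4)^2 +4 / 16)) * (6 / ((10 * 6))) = -200200 / 869023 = -0.23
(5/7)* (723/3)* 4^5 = 1233920/7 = 176274.29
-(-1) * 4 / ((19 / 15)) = 60 / 19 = 3.16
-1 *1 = -1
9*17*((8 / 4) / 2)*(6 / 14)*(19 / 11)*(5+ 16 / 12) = 55233 / 77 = 717.31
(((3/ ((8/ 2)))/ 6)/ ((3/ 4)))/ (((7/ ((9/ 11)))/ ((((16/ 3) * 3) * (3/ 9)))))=0.10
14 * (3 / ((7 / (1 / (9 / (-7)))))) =-4.67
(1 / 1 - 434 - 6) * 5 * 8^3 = -1123840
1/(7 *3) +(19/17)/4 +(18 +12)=30.33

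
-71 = -71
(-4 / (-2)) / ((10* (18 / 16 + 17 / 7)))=56 / 995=0.06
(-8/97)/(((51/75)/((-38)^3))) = 10974400/1649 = 6655.18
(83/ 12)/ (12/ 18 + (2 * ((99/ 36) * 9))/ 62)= 2573/ 545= 4.72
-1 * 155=-155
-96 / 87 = -32 / 29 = -1.10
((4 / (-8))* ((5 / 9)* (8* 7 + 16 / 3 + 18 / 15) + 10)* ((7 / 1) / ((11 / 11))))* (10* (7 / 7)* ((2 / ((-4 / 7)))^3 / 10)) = 362551 / 54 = 6713.91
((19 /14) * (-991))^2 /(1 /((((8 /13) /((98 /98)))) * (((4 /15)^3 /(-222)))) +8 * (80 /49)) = -22689999424 /238472285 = -95.15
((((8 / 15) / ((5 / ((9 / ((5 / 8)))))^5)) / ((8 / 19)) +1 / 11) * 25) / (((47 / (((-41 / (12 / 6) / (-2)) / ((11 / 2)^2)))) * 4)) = 5528771682661 / 488726562500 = 11.31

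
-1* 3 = -3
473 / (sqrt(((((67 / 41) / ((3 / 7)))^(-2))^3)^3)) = 519298089914812422884171117 / 6443858614676334363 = 80588063.92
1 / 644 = 0.00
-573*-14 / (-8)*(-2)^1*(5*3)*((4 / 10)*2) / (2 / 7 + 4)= 28077 / 5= 5615.40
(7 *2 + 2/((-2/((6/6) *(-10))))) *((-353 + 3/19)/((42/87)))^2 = 226785486336/17689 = 12820707.01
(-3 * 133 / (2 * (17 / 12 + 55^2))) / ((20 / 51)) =-61047 / 363170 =-0.17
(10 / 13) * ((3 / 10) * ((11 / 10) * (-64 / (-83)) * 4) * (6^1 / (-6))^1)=-4224 / 5395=-0.78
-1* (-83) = 83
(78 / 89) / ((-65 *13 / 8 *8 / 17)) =-102 / 5785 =-0.02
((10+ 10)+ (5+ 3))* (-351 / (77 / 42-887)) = 58968 / 5311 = 11.10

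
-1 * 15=-15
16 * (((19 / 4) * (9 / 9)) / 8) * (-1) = -19 / 2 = -9.50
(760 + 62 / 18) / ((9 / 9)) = 6871 / 9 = 763.44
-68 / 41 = -1.66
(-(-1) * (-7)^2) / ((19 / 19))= 49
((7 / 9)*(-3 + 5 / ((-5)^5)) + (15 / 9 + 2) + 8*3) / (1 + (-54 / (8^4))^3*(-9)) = 1224005549817856 / 48319378531875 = 25.33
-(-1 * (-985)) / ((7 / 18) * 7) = -17730 / 49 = -361.84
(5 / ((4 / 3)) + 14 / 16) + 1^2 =45 / 8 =5.62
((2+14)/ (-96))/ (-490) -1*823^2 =-1991347259/ 2940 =-677329.00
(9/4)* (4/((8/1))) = 9/8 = 1.12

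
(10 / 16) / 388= 5 / 3104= 0.00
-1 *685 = -685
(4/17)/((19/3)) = 12/323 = 0.04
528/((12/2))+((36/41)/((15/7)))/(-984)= 1479273/16810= 88.00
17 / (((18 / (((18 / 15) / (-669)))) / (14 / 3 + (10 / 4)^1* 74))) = -0.32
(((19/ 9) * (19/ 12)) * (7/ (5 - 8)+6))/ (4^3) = 3971/ 20736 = 0.19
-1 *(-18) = 18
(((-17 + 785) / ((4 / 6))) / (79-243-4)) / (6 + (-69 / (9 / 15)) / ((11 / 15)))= 176 / 3871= 0.05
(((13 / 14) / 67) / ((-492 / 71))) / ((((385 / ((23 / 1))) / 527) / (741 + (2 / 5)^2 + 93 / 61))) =-6335551319851 / 135477919500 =-46.76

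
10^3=1000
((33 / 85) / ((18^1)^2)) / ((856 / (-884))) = -143 / 115560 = -0.00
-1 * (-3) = 3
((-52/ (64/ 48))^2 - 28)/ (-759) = -1493/ 759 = -1.97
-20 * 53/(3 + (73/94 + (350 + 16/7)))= -697480/234289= -2.98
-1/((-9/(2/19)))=2/171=0.01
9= 9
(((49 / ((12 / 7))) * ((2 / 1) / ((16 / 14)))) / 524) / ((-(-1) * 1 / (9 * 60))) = 108045 / 2096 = 51.55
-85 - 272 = -357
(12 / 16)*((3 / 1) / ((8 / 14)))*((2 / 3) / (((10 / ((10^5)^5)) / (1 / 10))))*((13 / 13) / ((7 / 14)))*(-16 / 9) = -2800000000000000000000000 / 3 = -933333333333333333333333.30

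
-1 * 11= -11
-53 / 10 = -5.30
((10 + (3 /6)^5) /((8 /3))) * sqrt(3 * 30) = 2889 * sqrt(10) /256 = 35.69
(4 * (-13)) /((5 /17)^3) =-255476 /125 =-2043.81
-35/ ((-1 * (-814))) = -35/ 814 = -0.04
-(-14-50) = 64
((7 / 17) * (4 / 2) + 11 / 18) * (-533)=-233987 / 306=-764.66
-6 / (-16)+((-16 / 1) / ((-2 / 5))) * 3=963 / 8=120.38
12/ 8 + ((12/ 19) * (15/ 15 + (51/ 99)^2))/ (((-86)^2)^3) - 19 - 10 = -9591657008768971/ 348787527591624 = -27.50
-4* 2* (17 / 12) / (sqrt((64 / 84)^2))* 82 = -4879 / 4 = -1219.75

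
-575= -575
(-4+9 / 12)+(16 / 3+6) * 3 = 123 / 4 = 30.75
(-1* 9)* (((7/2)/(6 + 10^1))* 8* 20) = -315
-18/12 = -3/2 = -1.50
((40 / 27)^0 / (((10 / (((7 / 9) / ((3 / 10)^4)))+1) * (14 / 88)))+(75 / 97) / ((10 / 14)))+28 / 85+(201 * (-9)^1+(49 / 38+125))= -4057601735533 / 2421572990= -1675.61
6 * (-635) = -3810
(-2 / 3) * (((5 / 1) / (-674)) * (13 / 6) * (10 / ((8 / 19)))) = 6175 / 24264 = 0.25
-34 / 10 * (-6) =102 / 5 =20.40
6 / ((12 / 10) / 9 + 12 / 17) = 765 / 107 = 7.15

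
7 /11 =0.64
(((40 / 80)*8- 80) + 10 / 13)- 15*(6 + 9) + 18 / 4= -7689 / 26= -295.73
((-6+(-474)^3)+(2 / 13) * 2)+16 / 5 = -106496426.49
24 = 24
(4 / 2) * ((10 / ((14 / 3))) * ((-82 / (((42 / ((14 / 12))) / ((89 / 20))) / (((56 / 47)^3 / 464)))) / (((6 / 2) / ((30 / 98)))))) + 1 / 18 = 2135107 / 54195606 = 0.04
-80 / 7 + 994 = 6878 / 7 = 982.57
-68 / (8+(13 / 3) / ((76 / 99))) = -304 / 61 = -4.98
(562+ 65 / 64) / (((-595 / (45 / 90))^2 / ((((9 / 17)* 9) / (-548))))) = -2918673 / 844312806400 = -0.00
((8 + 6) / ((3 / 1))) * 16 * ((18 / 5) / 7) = 192 / 5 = 38.40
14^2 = 196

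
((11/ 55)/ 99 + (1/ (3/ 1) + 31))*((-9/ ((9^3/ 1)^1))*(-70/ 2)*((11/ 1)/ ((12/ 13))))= 1411501/ 8748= 161.35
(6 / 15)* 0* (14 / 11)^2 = 0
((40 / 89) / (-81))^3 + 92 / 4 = 8616936833567 / 374649430329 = 23.00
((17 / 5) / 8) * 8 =17 / 5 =3.40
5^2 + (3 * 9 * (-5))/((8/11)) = -1285/8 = -160.62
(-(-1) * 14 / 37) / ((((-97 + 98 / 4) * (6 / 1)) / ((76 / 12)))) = -266 / 48285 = -0.01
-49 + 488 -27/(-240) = 35129/80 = 439.11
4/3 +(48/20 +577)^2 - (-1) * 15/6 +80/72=151069187/450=335709.30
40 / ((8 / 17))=85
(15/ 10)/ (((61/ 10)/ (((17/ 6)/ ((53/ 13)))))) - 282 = -1822307/ 6466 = -281.83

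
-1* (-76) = 76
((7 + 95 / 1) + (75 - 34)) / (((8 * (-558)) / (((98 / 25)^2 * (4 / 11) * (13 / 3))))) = -405769 / 523125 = -0.78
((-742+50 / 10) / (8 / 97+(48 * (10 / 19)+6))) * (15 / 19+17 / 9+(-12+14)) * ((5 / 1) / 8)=-3574450 / 51993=-68.75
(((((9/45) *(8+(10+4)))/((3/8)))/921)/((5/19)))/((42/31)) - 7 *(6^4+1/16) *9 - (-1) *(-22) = -1895585920913/23209200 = -81673.90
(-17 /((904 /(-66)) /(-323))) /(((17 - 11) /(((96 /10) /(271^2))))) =-362406 /41494165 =-0.01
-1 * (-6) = 6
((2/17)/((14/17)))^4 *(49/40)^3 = 49/64000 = 0.00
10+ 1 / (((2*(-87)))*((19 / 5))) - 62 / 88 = 675967 / 72732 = 9.29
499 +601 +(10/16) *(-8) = 1095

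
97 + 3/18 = 583/6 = 97.17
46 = 46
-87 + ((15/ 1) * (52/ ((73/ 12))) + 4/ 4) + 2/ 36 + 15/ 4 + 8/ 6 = 124457/ 2628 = 47.36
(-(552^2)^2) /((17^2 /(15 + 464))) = -44472528728064 /289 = -153884182450.05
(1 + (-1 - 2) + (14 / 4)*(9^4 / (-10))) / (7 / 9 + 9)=-413703 / 1760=-235.06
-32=-32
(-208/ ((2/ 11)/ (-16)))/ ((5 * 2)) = 9152/ 5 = 1830.40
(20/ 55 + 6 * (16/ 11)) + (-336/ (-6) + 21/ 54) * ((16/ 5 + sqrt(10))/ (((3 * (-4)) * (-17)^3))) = 1015 * sqrt(10)/ 1061208 + 13269566/ 1459161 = 9.10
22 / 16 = 11 / 8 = 1.38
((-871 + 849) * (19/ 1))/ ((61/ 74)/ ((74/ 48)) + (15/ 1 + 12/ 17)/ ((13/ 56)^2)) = -822025633/ 574191582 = -1.43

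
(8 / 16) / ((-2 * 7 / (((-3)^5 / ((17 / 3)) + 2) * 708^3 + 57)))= 246651962871 / 476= 518176392.59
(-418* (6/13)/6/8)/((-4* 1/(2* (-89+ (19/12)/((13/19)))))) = -2826307/16224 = -174.21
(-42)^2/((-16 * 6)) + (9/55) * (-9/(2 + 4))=-8193/440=-18.62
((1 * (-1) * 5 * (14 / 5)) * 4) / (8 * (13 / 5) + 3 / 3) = -280 / 109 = -2.57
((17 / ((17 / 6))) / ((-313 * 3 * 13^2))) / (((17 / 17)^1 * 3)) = -2 / 158691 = -0.00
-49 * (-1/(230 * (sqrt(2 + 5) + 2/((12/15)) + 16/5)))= 2793/58627-490 * sqrt(7)/58627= 0.03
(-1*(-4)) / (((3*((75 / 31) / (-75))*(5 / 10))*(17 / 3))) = -248 / 17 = -14.59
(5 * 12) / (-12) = -5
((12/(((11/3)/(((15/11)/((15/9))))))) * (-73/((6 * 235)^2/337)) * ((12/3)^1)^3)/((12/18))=-21255264/6682225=-3.18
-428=-428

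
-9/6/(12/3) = -3/8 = -0.38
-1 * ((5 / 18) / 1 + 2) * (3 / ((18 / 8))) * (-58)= 4756 / 27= 176.15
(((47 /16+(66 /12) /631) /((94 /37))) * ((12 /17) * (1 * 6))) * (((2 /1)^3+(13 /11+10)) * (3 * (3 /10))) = 84.79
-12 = -12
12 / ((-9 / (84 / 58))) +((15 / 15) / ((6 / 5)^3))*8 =2113 / 783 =2.70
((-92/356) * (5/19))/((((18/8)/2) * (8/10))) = -1150/15219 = -0.08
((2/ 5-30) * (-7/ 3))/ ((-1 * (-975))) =1036/ 14625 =0.07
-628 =-628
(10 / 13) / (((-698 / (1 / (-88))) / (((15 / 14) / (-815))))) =-15 / 911102192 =-0.00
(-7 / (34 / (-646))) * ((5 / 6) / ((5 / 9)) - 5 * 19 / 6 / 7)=-304 / 3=-101.33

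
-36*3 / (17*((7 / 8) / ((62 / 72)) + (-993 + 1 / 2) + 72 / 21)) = 5859 / 911234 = 0.01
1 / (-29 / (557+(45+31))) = -633 / 29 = -21.83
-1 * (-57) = 57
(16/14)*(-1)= -8/7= -1.14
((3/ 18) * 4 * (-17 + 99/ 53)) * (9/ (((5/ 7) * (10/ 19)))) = -319998/ 1325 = -241.51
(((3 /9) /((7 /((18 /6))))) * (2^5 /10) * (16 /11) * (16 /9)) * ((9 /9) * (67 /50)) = 137216 /86625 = 1.58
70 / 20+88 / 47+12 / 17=9713 / 1598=6.08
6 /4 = 3 /2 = 1.50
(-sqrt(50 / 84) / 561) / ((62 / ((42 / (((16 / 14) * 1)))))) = -35 * sqrt(42) / 278256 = -0.00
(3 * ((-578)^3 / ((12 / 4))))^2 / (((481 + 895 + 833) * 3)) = 37287823182704704 / 6627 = 5626652057145.72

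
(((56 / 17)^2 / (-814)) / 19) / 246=-784 / 274884951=-0.00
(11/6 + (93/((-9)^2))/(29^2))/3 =83321/136242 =0.61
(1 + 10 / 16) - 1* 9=-59 / 8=-7.38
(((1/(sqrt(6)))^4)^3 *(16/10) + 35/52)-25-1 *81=-39927317/379080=-105.33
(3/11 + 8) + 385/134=16429/1474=11.15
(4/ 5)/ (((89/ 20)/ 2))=32/ 89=0.36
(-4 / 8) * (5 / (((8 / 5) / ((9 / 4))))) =-225 / 64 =-3.52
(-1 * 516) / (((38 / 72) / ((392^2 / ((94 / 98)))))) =-139868660736 / 893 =-156627839.57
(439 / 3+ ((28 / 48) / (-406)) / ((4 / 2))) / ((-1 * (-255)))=40739 / 70992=0.57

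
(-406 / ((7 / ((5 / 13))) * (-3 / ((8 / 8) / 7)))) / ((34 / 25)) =3625 / 4641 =0.78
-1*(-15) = 15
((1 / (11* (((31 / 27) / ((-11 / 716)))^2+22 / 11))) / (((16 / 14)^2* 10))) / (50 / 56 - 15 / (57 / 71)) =-916839 / 13093949652800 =-0.00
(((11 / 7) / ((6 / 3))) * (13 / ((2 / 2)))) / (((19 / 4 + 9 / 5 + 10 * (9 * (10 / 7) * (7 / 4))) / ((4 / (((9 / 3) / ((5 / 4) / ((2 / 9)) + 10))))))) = 8125 / 8841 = 0.92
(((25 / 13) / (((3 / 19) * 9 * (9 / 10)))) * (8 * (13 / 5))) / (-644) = -1900 / 39123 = -0.05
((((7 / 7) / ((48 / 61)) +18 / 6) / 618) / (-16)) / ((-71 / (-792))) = -2255 / 468032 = -0.00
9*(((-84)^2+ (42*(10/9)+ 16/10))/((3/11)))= 1172204/5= 234440.80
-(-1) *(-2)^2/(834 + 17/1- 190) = 4/661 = 0.01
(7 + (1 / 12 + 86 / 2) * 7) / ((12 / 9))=3703 / 16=231.44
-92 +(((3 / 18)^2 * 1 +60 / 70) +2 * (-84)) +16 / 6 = -64625 / 252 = -256.45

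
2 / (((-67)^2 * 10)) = 1 / 22445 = 0.00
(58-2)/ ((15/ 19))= 1064/ 15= 70.93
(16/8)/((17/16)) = 32/17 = 1.88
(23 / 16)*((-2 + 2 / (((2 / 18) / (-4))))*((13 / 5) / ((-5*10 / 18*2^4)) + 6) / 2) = -10112433 / 32000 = -316.01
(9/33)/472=3/5192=0.00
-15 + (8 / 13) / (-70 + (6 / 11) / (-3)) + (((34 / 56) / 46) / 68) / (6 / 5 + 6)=-6984306559 / 465349248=-15.01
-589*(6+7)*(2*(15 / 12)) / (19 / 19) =-38285 / 2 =-19142.50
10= 10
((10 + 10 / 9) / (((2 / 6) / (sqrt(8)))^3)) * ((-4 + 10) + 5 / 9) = 94400 * sqrt(2) / 3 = 44500.59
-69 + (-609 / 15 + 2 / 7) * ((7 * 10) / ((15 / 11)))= -32077 / 15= -2138.47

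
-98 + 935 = 837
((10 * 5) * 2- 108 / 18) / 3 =94 / 3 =31.33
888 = 888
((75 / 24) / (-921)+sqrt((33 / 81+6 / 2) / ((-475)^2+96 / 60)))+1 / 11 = 2 * sqrt(389205885) / 10153197+7093 / 81048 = 0.09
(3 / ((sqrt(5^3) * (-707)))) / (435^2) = -sqrt(5) / 1114850625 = -0.00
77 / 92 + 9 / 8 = 1.96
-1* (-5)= 5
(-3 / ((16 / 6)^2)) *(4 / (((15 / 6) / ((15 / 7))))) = -81 / 56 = -1.45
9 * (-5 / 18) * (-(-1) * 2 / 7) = -5 / 7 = -0.71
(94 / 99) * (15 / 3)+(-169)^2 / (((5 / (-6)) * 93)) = -363.78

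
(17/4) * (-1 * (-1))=17/4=4.25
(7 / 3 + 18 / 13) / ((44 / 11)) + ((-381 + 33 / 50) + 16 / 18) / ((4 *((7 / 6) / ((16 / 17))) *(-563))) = 92793583 / 87096100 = 1.07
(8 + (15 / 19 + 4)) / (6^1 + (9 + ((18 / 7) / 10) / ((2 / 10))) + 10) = 1701 / 3496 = 0.49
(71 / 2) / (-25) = -71 / 50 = -1.42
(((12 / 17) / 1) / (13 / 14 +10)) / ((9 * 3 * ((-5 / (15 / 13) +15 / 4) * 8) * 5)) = -4 / 39015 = -0.00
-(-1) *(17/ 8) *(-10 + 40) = 255/ 4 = 63.75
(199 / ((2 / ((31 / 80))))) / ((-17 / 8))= -6169 / 340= -18.14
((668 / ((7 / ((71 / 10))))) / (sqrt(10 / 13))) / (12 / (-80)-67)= -47428 * sqrt(130) / 47005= -11.50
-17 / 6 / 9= -17 / 54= -0.31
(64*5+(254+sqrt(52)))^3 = 1976960*sqrt(13)+189208768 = 196336798.65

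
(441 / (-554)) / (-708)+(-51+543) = 64326195 / 130744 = 492.00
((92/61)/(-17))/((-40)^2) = -23/414800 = -0.00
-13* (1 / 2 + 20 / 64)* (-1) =169 / 16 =10.56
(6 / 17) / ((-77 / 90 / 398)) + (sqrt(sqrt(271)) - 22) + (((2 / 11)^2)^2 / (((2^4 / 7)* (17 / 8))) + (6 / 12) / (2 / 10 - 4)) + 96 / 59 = -721436630885 / 3906189518 + 271^(1 / 4) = -180.63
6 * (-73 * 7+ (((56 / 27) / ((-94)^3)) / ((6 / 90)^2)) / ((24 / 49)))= -3819864391 / 1245876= -3066.01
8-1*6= 2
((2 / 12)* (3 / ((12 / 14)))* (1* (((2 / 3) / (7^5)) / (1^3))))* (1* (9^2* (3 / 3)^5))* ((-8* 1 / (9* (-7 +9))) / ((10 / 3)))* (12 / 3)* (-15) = 0.01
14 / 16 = 0.88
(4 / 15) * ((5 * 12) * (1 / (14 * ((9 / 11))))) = 88 / 63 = 1.40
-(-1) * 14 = 14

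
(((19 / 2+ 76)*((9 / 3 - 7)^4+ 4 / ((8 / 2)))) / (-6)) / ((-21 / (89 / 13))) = 434587 / 364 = 1193.92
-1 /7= -0.14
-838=-838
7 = 7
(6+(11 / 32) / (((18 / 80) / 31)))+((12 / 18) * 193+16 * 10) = 12313 / 36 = 342.03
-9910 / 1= -9910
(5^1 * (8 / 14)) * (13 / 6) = 6.19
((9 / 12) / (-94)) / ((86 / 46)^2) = -1587 / 695224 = -0.00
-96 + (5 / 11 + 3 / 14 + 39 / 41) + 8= -545403 / 6314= -86.38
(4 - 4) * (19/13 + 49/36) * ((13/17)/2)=0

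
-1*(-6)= 6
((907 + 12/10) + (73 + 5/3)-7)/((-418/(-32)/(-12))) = -936832/1045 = -896.49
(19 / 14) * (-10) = -95 / 7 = -13.57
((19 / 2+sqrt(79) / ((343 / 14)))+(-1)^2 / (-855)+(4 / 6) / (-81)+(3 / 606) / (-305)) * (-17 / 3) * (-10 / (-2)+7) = -91787369816 / 142226685 - 136 * sqrt(79) / 49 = -670.03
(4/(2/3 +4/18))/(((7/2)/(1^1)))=9/7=1.29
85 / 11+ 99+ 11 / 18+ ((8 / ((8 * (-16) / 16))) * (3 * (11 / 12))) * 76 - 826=-183677 / 198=-927.66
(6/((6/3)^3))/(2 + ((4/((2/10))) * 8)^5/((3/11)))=0.00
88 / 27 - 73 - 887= -25832 / 27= -956.74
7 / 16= 0.44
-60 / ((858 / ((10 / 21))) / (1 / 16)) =-25 / 12012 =-0.00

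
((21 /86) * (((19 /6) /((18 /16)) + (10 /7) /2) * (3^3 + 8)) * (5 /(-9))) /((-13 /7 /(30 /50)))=5.41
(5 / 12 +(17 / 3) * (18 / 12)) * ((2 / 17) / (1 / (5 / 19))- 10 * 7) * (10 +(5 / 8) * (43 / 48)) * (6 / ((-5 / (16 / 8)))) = 245145025 / 15504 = 15811.73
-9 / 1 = -9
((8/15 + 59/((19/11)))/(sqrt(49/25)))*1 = 9887/399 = 24.78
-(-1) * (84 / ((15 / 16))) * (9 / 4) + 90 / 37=37746 / 185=204.03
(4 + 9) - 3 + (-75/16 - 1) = 69/16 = 4.31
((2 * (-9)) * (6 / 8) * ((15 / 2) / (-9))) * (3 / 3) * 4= 45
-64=-64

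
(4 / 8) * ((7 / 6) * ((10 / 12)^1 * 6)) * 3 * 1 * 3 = 26.25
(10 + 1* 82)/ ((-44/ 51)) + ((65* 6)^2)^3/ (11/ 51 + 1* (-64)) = -1974015249924815769/ 35783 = -55166287061588.35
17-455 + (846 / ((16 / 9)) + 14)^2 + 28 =15332321 / 64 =239567.52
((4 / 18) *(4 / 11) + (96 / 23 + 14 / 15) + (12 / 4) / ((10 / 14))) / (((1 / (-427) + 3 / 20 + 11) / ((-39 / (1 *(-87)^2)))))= -2373230132 / 546917464071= -0.00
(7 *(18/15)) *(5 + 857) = 36204/5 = 7240.80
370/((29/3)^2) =3330/841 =3.96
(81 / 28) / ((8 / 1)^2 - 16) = 27 / 448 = 0.06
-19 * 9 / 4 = -171 / 4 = -42.75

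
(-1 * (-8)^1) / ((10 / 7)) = 28 / 5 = 5.60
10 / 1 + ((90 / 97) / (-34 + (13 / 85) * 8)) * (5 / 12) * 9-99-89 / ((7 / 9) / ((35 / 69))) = -1829236513 / 12431132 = -147.15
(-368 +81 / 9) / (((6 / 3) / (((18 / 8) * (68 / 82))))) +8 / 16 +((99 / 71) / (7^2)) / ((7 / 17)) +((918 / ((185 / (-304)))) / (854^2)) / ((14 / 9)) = -919248390772769 / 2749335344420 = -334.35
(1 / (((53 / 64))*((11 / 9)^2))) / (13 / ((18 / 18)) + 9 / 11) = 648 / 11077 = 0.06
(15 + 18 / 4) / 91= 3 / 14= 0.21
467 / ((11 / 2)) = 934 / 11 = 84.91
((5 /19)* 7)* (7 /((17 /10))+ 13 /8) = 27335 /2584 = 10.58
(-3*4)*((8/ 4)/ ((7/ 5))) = -120/ 7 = -17.14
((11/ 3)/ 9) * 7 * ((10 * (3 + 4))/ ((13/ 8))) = 43120/ 351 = 122.85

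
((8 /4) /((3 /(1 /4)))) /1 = 1 /6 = 0.17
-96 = -96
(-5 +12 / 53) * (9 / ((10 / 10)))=-2277 / 53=-42.96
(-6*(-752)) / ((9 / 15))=7520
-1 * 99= -99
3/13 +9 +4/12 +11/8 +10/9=11279/936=12.05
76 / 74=38 / 37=1.03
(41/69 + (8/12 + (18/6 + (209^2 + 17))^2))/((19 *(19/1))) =43924880252/8303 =5290242.11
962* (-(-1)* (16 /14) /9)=7696 /63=122.16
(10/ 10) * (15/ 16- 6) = -5.06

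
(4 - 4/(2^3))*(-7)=-49/2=-24.50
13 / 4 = 3.25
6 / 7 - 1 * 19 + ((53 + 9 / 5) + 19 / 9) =12212 / 315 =38.77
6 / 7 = 0.86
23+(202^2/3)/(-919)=22607/2757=8.20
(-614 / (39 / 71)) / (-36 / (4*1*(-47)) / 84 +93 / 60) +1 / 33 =-525866823 / 730301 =-720.07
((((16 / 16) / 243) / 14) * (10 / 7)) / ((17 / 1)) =5 / 202419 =0.00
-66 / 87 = -0.76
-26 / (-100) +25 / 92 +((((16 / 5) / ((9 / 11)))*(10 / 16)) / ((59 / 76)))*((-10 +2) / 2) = -14732987 / 1221300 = -12.06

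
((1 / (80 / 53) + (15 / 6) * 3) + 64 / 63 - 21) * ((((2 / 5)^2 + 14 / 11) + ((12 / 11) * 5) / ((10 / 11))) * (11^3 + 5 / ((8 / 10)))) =-7755003379 / 66000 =-117500.05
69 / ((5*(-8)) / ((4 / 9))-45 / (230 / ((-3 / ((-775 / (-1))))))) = -819950 / 1069491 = -0.77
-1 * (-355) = 355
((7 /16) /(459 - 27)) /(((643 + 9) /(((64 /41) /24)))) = 7 /69289344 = 0.00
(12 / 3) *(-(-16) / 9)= 64 / 9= 7.11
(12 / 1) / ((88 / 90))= 135 / 11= 12.27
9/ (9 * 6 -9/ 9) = 9/ 53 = 0.17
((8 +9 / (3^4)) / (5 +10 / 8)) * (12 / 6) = 584 / 225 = 2.60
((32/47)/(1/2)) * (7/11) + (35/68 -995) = -34931661/35156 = -993.62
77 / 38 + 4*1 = 229 / 38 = 6.03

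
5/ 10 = 1/ 2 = 0.50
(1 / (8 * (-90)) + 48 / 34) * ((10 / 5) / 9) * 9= 2.82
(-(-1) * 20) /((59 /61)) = 20.68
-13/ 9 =-1.44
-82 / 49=-1.67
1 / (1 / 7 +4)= 7 / 29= 0.24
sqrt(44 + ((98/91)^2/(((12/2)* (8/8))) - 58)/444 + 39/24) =sqrt(1515704186)/5772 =6.74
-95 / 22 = -4.32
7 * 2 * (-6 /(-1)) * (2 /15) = 56 /5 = 11.20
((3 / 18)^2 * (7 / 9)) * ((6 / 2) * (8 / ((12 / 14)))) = 49 / 81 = 0.60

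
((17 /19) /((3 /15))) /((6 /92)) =3910 /57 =68.60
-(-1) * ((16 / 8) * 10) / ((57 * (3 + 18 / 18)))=5 / 57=0.09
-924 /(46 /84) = -38808 /23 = -1687.30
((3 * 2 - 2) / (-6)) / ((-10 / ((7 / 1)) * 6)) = 7 / 90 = 0.08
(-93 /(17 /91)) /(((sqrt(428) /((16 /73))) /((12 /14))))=-58032 *sqrt(107) /132787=-4.52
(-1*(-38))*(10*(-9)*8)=-27360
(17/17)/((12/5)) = 5/12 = 0.42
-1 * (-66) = 66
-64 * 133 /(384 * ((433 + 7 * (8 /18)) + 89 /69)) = -0.05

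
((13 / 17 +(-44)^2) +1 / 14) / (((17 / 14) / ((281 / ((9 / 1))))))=129531727 / 2601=49800.74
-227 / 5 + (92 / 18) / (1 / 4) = -1123 / 45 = -24.96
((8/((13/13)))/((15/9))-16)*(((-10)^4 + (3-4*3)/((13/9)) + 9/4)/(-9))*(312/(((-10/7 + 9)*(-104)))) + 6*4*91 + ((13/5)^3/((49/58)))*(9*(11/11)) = -32380384772/12660375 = -2557.62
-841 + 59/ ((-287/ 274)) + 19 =-252080/ 287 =-878.33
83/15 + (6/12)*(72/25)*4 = 847/75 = 11.29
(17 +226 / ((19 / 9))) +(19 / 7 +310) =58090 / 133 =436.77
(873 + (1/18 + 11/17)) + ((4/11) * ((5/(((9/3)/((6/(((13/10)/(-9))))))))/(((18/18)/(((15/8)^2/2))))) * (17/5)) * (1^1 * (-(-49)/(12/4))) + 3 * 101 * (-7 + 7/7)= -595422635/175032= -3401.79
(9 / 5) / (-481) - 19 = -45704 / 2405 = -19.00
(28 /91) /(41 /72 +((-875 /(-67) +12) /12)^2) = 2585664 /41432807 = 0.06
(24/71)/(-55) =-24/3905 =-0.01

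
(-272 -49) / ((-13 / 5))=1605 / 13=123.46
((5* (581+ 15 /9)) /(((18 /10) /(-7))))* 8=-90637.04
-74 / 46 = -37 / 23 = -1.61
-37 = -37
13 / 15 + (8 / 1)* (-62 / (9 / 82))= -203321 / 45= -4518.24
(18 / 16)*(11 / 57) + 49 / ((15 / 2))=15391 / 2280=6.75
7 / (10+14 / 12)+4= 310 / 67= 4.63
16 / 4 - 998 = -994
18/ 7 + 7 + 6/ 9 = 215/ 21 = 10.24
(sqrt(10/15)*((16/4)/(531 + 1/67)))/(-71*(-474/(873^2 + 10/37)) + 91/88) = 332520049136*sqrt(6)/142792303551459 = 0.01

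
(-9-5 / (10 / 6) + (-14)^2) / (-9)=-184 / 9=-20.44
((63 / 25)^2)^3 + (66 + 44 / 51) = 4021218143909 / 12451171875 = 322.96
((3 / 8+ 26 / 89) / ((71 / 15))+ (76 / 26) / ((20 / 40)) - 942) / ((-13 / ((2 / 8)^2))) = 4.50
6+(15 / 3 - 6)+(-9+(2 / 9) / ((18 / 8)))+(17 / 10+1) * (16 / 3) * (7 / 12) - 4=202 / 405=0.50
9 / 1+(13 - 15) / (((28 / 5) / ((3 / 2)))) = 237 / 28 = 8.46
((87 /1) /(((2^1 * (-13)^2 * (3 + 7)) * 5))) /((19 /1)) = 87 /321100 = 0.00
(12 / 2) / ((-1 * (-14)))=3 / 7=0.43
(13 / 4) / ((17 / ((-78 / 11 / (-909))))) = 169 / 113322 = 0.00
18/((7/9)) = 162/7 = 23.14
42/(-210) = -1/5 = -0.20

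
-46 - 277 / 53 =-2715 / 53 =-51.23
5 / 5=1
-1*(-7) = 7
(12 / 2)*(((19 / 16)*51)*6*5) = 43605 / 4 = 10901.25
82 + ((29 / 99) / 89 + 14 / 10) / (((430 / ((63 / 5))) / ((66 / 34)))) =82.08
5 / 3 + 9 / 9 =8 / 3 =2.67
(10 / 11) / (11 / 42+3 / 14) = 21 / 11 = 1.91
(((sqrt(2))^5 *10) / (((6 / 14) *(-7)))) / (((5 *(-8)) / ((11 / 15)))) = 11 *sqrt(2) / 45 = 0.35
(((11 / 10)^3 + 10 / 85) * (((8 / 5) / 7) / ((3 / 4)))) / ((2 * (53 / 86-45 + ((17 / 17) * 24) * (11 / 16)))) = -705974 / 89175625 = -0.01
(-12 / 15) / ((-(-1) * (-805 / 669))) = 2676 / 4025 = 0.66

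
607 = 607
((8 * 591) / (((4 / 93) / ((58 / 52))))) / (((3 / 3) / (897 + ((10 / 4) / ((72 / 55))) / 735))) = 3362787665353 / 30576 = 109981281.57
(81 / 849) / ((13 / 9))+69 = 254094 / 3679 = 69.07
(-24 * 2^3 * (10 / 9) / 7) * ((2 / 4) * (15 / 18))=-800 / 63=-12.70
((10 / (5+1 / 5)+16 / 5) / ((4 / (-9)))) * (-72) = 53946 / 65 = 829.94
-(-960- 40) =1000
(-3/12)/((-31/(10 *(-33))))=-165/62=-2.66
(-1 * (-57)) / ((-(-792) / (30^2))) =1425 / 22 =64.77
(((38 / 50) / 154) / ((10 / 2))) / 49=19 / 943250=0.00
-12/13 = -0.92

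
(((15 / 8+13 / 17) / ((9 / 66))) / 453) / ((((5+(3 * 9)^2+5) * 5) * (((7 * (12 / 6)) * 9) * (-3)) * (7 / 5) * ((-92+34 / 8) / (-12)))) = -0.00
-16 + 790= 774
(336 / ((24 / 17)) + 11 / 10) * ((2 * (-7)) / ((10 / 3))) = -50211 / 50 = -1004.22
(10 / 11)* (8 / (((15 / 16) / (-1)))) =-256 / 33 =-7.76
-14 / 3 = -4.67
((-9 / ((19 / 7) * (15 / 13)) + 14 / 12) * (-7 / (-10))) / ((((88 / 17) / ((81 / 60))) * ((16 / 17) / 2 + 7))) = -17715411 / 424688000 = -0.04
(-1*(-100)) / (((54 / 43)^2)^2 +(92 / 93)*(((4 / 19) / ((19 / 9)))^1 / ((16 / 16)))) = 38259801991 / 989320560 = 38.67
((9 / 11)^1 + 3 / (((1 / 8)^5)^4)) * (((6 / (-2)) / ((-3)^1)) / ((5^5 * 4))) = 38046409652025950217 / 137500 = 276701161105643.27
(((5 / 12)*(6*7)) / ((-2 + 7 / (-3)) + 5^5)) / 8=105 / 149792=0.00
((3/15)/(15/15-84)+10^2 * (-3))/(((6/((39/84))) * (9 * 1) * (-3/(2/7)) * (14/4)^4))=6474052/3954771135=0.00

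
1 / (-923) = -1 / 923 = -0.00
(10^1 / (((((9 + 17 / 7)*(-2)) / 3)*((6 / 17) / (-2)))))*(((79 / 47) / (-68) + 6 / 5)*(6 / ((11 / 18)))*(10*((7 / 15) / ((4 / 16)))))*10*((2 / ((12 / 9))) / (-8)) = -24847263 / 8272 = -3003.78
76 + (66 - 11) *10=626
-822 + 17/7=-5737/7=-819.57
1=1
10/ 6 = 1.67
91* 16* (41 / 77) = 8528 / 11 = 775.27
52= 52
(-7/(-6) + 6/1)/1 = 43/6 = 7.17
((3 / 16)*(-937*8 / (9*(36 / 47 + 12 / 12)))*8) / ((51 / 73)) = -12859388 / 12699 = -1012.63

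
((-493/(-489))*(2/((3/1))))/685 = 986/1004895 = 0.00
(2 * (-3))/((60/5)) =-1/2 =-0.50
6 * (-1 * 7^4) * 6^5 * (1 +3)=-448084224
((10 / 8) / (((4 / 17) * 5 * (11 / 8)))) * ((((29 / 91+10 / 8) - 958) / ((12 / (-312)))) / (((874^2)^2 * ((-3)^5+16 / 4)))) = -5918397 / 42953083670994112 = -0.00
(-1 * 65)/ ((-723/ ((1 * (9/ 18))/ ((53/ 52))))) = 1690/ 38319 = 0.04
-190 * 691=-131290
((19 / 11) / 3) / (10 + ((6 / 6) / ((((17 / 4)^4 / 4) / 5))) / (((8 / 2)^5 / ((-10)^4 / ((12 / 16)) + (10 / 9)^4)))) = 3470548113 / 65089890910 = 0.05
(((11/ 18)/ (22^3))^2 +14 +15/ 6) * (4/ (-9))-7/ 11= -7.97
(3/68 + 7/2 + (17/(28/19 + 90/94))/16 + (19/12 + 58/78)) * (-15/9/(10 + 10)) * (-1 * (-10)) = -5.26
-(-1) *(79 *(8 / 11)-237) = -1975 / 11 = -179.55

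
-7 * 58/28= -14.50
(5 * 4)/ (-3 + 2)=-20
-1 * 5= -5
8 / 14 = 4 / 7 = 0.57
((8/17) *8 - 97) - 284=-377.24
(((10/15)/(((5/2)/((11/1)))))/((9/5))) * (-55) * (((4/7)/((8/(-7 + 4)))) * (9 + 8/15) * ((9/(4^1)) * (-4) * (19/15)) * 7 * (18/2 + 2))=-7232654/45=-160725.64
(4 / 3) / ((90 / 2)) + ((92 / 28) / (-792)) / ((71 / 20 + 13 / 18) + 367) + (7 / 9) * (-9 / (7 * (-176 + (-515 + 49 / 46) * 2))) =0.03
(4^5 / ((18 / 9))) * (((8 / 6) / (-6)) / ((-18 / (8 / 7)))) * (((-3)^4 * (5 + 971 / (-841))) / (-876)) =-157696 / 61393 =-2.57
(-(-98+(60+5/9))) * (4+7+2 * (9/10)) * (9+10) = 409792/45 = 9106.49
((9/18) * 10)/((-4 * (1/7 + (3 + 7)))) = -35/284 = -0.12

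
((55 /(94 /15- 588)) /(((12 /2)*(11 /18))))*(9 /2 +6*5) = -15525 /17452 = -0.89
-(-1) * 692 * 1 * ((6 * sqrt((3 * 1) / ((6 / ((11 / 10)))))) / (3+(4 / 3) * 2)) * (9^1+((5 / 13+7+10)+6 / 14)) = 3039264 * sqrt(55) / 1547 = 14570.00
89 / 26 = 3.42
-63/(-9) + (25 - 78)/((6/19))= -965/6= -160.83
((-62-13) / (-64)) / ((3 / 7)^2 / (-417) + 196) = 510825 / 85436992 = 0.01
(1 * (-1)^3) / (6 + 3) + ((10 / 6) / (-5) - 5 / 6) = -23 / 18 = -1.28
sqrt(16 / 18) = 2 *sqrt(2) / 3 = 0.94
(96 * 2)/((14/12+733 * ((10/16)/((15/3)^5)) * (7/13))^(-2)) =58997009449/198046875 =297.89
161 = 161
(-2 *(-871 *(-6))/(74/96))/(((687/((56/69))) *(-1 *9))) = 3121664/1753911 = 1.78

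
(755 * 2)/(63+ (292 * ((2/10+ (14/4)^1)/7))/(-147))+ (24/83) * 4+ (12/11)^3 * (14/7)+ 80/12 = 3675468508406/105634172127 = 34.79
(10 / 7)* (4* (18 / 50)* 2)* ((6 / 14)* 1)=432 / 245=1.76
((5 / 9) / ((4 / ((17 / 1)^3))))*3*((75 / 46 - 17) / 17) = -1021615 / 552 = -1850.75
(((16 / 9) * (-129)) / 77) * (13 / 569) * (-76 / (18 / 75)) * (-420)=-169936000 / 18777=-9050.22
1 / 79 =0.01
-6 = -6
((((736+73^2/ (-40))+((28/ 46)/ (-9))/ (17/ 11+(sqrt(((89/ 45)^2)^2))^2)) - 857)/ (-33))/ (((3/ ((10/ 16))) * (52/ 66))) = 44431938831953/ 21811459922304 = 2.04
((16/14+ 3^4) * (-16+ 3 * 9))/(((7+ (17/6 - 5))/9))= 341550/203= 1682.51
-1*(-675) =675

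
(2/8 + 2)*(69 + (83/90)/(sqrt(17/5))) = 83*sqrt(85)/680 + 621/4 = 156.38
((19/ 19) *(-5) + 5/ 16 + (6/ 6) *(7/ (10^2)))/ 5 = -1847/ 2000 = -0.92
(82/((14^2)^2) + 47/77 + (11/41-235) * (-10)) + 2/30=305103612293/129942120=2348.00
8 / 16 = 1 / 2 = 0.50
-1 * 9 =-9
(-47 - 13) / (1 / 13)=-780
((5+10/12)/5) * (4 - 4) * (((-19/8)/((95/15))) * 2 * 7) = 0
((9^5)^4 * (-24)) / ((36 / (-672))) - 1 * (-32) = 5446634125657504102880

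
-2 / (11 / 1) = -2 / 11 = -0.18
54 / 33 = 18 / 11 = 1.64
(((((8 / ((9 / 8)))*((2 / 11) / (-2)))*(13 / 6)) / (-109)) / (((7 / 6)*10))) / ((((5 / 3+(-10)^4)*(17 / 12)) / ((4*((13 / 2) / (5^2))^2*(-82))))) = -23059712 / 13378573140625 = -0.00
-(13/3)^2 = -18.78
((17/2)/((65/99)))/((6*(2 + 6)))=561/2080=0.27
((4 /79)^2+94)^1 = 586670 /6241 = 94.00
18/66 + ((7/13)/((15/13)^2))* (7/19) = 19832/47025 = 0.42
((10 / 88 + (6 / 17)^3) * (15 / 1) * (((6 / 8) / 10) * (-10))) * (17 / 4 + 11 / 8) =-68989725 / 6917504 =-9.97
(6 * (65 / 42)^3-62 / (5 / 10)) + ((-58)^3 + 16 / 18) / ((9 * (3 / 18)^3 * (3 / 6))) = -115644392527 / 12348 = -9365435.09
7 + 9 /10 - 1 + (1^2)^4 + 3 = 109 /10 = 10.90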